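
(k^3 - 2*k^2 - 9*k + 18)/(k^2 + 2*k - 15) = (k^2 + k - 6)/(k + 5)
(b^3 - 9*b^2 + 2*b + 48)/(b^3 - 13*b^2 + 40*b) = (b^2 - b - 6)/(b*(b - 5))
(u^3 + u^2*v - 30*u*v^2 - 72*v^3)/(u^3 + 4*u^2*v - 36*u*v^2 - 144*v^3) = (u + 3*v)/(u + 6*v)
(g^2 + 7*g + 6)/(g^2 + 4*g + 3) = (g + 6)/(g + 3)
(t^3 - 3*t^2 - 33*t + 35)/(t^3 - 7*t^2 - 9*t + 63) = (t^2 + 4*t - 5)/(t^2 - 9)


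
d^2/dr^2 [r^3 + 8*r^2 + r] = 6*r + 16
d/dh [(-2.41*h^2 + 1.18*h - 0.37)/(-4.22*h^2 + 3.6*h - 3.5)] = (-3.6964*h^2 + 13.7472*h - 2.798)/(17.8084*h^4 - 30.384*h^3 + 42.5*h^2 - 25.2*h + 12.25)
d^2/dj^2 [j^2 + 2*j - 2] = 2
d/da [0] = 0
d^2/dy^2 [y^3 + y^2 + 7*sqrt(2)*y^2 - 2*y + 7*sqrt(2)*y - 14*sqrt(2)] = 6*y + 2 + 14*sqrt(2)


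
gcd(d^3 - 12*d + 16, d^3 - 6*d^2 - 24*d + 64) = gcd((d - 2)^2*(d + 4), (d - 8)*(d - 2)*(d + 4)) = d^2 + 2*d - 8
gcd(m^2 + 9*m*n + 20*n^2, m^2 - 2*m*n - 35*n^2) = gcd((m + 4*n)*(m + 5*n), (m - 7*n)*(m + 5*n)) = m + 5*n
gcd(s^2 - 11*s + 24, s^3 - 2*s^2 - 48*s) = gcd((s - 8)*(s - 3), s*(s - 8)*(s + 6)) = s - 8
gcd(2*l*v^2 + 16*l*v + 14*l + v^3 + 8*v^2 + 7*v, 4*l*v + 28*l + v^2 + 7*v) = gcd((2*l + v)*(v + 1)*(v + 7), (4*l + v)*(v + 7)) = v + 7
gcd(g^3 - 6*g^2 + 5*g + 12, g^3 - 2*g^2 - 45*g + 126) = g - 3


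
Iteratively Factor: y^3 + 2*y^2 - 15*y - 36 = (y - 4)*(y^2 + 6*y + 9) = (y - 4)*(y + 3)*(y + 3)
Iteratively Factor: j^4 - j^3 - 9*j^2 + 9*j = (j + 3)*(j^3 - 4*j^2 + 3*j) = (j - 3)*(j + 3)*(j^2 - j) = (j - 3)*(j - 1)*(j + 3)*(j)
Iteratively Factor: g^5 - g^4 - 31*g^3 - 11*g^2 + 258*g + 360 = (g - 5)*(g^4 + 4*g^3 - 11*g^2 - 66*g - 72) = (g - 5)*(g + 3)*(g^3 + g^2 - 14*g - 24) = (g - 5)*(g + 2)*(g + 3)*(g^2 - g - 12) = (g - 5)*(g - 4)*(g + 2)*(g + 3)*(g + 3)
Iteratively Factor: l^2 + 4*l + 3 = (l + 1)*(l + 3)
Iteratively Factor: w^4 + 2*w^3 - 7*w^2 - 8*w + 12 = (w - 1)*(w^3 + 3*w^2 - 4*w - 12) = (w - 1)*(w + 2)*(w^2 + w - 6) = (w - 2)*(w - 1)*(w + 2)*(w + 3)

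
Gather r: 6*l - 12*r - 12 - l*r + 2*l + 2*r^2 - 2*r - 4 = 8*l + 2*r^2 + r*(-l - 14) - 16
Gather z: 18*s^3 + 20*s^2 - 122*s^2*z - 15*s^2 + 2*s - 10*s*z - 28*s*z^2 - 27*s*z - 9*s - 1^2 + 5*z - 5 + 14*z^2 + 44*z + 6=18*s^3 + 5*s^2 - 7*s + z^2*(14 - 28*s) + z*(-122*s^2 - 37*s + 49)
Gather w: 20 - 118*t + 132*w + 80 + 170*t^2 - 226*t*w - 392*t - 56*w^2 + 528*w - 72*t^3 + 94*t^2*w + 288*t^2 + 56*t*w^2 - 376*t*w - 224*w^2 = -72*t^3 + 458*t^2 - 510*t + w^2*(56*t - 280) + w*(94*t^2 - 602*t + 660) + 100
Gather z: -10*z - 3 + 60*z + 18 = 50*z + 15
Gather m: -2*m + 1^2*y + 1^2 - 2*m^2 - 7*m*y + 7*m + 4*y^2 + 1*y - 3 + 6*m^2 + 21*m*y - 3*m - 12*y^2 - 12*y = 4*m^2 + m*(14*y + 2) - 8*y^2 - 10*y - 2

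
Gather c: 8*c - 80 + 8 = 8*c - 72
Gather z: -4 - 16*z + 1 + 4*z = -12*z - 3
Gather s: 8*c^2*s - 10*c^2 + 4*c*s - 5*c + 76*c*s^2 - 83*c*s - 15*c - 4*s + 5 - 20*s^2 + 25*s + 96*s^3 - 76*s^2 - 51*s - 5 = -10*c^2 - 20*c + 96*s^3 + s^2*(76*c - 96) + s*(8*c^2 - 79*c - 30)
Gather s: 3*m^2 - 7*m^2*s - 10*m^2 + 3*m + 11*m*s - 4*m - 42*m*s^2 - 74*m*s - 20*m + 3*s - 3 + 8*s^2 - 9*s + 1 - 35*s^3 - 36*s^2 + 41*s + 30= -7*m^2 - 21*m - 35*s^3 + s^2*(-42*m - 28) + s*(-7*m^2 - 63*m + 35) + 28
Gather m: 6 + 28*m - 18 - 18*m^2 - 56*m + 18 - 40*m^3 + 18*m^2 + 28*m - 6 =-40*m^3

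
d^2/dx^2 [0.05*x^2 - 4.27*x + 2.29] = 0.100000000000000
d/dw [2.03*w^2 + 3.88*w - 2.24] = 4.06*w + 3.88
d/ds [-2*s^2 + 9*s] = 9 - 4*s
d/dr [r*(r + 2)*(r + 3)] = 3*r^2 + 10*r + 6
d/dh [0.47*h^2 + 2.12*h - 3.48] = 0.94*h + 2.12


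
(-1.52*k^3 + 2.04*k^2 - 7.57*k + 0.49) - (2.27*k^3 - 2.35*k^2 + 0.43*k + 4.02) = -3.79*k^3 + 4.39*k^2 - 8.0*k - 3.53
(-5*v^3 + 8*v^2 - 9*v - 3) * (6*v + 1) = -30*v^4 + 43*v^3 - 46*v^2 - 27*v - 3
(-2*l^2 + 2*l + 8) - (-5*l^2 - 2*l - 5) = 3*l^2 + 4*l + 13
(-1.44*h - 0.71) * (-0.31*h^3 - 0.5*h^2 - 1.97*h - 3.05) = 0.4464*h^4 + 0.9401*h^3 + 3.1918*h^2 + 5.7907*h + 2.1655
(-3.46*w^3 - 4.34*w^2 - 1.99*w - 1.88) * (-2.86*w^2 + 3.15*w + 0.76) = 9.8956*w^5 + 1.5134*w^4 - 10.6092*w^3 - 4.1901*w^2 - 7.4344*w - 1.4288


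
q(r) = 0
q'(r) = 0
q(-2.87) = 0.00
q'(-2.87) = 0.00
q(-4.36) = 0.00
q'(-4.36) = 0.00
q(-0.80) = 0.00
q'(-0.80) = 0.00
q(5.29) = 0.00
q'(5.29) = 0.00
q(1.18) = 0.00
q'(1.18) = 0.00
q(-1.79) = 0.00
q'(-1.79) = 0.00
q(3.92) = 0.00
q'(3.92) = 0.00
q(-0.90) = 0.00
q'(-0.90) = 0.00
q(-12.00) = 0.00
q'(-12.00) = 0.00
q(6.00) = 0.00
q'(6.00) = 0.00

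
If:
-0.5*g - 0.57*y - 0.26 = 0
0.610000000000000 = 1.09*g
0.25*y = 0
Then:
No Solution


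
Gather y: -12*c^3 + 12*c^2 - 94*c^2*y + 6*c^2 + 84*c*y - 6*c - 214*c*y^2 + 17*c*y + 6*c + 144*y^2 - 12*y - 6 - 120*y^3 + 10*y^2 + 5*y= -12*c^3 + 18*c^2 - 120*y^3 + y^2*(154 - 214*c) + y*(-94*c^2 + 101*c - 7) - 6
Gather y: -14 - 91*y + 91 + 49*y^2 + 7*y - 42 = 49*y^2 - 84*y + 35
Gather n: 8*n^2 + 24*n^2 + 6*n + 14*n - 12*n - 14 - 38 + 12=32*n^2 + 8*n - 40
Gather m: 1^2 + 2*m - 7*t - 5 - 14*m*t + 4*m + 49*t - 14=m*(6 - 14*t) + 42*t - 18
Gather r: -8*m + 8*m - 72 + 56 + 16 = 0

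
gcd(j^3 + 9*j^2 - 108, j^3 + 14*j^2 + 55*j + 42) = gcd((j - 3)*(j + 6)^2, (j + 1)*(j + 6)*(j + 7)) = j + 6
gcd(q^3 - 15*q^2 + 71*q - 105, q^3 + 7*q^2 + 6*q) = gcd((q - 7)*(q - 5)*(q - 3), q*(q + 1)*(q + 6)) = 1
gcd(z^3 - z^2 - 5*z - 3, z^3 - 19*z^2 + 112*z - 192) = z - 3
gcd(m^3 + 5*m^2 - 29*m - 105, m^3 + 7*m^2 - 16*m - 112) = m + 7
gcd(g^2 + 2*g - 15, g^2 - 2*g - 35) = g + 5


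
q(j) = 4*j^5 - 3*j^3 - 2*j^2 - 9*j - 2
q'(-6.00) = 25611.00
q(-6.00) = -30476.00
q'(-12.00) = 413463.00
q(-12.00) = -990326.00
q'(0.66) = -11.77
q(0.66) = -9.17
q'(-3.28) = 2222.16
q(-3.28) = -1406.68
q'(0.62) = -11.98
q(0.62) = -8.70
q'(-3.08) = 1717.78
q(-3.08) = -1014.30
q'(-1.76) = 162.06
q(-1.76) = -43.55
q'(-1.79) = 174.65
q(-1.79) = -48.60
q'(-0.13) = -8.63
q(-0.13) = -0.86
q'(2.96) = 1435.62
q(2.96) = 784.94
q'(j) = 20*j^4 - 9*j^2 - 4*j - 9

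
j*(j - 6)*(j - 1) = j^3 - 7*j^2 + 6*j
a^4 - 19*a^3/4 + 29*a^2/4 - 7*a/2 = a*(a - 2)*(a - 7/4)*(a - 1)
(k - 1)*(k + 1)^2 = k^3 + k^2 - k - 1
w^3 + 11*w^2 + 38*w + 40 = (w + 2)*(w + 4)*(w + 5)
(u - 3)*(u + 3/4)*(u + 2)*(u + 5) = u^4 + 19*u^3/4 - 8*u^2 - 153*u/4 - 45/2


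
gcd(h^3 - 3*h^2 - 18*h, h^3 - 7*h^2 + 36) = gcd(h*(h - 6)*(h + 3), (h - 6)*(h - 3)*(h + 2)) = h - 6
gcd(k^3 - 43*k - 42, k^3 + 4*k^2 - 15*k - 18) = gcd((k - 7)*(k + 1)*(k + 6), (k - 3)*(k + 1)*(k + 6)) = k^2 + 7*k + 6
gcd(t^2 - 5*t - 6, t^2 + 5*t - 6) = 1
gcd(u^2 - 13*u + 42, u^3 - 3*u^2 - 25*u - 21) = u - 7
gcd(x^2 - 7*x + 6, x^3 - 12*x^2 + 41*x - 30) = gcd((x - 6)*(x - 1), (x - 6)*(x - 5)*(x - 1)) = x^2 - 7*x + 6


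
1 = 1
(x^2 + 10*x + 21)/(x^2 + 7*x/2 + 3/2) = 2*(x + 7)/(2*x + 1)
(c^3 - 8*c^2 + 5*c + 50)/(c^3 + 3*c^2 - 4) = (c^2 - 10*c + 25)/(c^2 + c - 2)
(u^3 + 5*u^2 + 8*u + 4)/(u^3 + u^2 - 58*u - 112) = (u^2 + 3*u + 2)/(u^2 - u - 56)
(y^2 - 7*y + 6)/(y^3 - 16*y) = (y^2 - 7*y + 6)/(y*(y^2 - 16))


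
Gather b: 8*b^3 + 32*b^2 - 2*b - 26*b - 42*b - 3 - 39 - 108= 8*b^3 + 32*b^2 - 70*b - 150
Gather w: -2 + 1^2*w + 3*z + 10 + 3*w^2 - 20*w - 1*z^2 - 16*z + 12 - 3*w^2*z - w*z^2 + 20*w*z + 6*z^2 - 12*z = w^2*(3 - 3*z) + w*(-z^2 + 20*z - 19) + 5*z^2 - 25*z + 20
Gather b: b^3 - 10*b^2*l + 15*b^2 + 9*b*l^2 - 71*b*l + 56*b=b^3 + b^2*(15 - 10*l) + b*(9*l^2 - 71*l + 56)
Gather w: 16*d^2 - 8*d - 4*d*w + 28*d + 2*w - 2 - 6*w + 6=16*d^2 + 20*d + w*(-4*d - 4) + 4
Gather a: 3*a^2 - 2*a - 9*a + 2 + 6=3*a^2 - 11*a + 8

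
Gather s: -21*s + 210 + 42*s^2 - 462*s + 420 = 42*s^2 - 483*s + 630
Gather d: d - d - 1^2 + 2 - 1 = 0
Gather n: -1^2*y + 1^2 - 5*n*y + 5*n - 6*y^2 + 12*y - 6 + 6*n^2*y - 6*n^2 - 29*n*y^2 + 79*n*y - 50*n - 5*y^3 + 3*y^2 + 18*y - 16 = n^2*(6*y - 6) + n*(-29*y^2 + 74*y - 45) - 5*y^3 - 3*y^2 + 29*y - 21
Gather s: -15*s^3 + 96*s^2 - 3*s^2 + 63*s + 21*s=-15*s^3 + 93*s^2 + 84*s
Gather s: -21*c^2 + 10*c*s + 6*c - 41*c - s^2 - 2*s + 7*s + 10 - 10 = -21*c^2 - 35*c - s^2 + s*(10*c + 5)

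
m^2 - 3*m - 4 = (m - 4)*(m + 1)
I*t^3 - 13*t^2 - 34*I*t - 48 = (t + 6*I)*(t + 8*I)*(I*t + 1)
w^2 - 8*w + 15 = (w - 5)*(w - 3)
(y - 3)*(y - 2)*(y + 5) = y^3 - 19*y + 30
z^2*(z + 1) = z^3 + z^2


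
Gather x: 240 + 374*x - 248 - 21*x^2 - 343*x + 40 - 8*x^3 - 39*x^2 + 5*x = -8*x^3 - 60*x^2 + 36*x + 32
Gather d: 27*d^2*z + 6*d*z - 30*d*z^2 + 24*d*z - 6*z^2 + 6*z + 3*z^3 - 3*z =27*d^2*z + d*(-30*z^2 + 30*z) + 3*z^3 - 6*z^2 + 3*z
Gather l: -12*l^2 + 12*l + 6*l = -12*l^2 + 18*l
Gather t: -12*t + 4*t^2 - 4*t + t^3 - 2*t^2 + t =t^3 + 2*t^2 - 15*t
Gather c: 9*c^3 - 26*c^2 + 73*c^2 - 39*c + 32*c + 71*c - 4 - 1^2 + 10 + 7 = 9*c^3 + 47*c^2 + 64*c + 12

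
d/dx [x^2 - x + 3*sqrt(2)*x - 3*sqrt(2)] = 2*x - 1 + 3*sqrt(2)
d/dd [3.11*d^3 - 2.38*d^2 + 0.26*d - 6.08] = 9.33*d^2 - 4.76*d + 0.26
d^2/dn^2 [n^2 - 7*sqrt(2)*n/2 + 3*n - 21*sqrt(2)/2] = 2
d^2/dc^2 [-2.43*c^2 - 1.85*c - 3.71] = -4.86000000000000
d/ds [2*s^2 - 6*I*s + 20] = 4*s - 6*I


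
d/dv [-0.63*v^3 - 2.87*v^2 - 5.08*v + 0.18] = -1.89*v^2 - 5.74*v - 5.08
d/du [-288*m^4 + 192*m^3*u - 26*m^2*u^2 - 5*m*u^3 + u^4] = 192*m^3 - 52*m^2*u - 15*m*u^2 + 4*u^3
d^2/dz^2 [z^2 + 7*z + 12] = 2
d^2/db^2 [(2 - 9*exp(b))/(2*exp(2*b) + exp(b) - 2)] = (-36*exp(4*b) + 50*exp(3*b) - 204*exp(2*b) + 16*exp(b) - 32)*exp(b)/(8*exp(6*b) + 12*exp(5*b) - 18*exp(4*b) - 23*exp(3*b) + 18*exp(2*b) + 12*exp(b) - 8)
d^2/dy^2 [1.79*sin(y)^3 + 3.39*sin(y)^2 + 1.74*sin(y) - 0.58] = -3.0825*sin(y) + 4.0275*sin(3*y) + 6.78*cos(2*y)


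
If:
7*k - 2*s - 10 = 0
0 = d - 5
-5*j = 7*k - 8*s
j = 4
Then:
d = 5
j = 4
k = 20/7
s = 5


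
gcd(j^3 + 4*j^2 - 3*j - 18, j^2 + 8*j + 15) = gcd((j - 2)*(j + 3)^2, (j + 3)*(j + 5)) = j + 3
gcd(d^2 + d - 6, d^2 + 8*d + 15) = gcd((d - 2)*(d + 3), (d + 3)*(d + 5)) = d + 3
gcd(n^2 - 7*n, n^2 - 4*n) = n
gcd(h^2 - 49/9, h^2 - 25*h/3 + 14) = h - 7/3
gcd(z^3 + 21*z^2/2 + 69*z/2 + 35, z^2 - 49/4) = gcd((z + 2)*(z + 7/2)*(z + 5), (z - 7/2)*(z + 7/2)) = z + 7/2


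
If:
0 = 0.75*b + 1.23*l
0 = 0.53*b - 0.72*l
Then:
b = 0.00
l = 0.00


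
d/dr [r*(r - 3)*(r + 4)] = 3*r^2 + 2*r - 12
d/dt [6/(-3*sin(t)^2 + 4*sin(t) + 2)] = 12*(3*sin(t) - 2)*cos(t)/(-3*sin(t)^2 + 4*sin(t) + 2)^2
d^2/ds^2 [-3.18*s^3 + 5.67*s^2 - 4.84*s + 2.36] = 11.34 - 19.08*s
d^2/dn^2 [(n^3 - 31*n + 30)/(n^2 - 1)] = -60/(n^3 + 3*n^2 + 3*n + 1)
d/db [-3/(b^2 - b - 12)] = 3*(2*b - 1)/(-b^2 + b + 12)^2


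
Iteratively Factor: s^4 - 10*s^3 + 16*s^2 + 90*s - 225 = (s - 5)*(s^3 - 5*s^2 - 9*s + 45) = (s - 5)*(s + 3)*(s^2 - 8*s + 15) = (s - 5)*(s - 3)*(s + 3)*(s - 5)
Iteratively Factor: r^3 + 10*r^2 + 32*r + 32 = (r + 4)*(r^2 + 6*r + 8) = (r + 4)^2*(r + 2)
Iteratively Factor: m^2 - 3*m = (m - 3)*(m)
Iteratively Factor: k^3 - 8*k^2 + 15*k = (k - 5)*(k^2 - 3*k) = (k - 5)*(k - 3)*(k)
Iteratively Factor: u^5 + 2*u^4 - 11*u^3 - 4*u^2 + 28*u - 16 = (u - 1)*(u^4 + 3*u^3 - 8*u^2 - 12*u + 16) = (u - 2)*(u - 1)*(u^3 + 5*u^2 + 2*u - 8) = (u - 2)*(u - 1)^2*(u^2 + 6*u + 8) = (u - 2)*(u - 1)^2*(u + 4)*(u + 2)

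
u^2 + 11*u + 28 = (u + 4)*(u + 7)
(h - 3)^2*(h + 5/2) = h^3 - 7*h^2/2 - 6*h + 45/2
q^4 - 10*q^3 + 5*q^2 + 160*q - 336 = (q - 7)*(q - 4)*(q - 3)*(q + 4)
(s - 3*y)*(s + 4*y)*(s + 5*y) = s^3 + 6*s^2*y - 7*s*y^2 - 60*y^3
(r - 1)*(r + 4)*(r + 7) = r^3 + 10*r^2 + 17*r - 28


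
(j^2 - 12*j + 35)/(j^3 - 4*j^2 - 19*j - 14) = (j - 5)/(j^2 + 3*j + 2)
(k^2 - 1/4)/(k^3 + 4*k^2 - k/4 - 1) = 1/(k + 4)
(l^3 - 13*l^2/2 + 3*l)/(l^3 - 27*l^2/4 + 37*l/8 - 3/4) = 4*l/(4*l - 1)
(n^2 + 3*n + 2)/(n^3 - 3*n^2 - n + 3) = (n + 2)/(n^2 - 4*n + 3)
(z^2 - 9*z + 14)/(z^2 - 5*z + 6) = (z - 7)/(z - 3)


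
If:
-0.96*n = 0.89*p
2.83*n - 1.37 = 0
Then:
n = 0.48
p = -0.52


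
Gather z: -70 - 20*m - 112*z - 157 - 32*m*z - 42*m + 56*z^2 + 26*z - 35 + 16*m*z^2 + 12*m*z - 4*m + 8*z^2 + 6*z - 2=-66*m + z^2*(16*m + 64) + z*(-20*m - 80) - 264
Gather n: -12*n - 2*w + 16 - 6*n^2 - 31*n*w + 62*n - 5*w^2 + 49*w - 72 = -6*n^2 + n*(50 - 31*w) - 5*w^2 + 47*w - 56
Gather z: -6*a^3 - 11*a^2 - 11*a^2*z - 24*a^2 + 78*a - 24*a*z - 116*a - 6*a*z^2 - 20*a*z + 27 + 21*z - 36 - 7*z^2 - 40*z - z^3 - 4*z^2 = -6*a^3 - 35*a^2 - 38*a - z^3 + z^2*(-6*a - 11) + z*(-11*a^2 - 44*a - 19) - 9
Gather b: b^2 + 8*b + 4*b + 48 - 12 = b^2 + 12*b + 36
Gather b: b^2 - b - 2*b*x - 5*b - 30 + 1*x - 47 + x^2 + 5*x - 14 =b^2 + b*(-2*x - 6) + x^2 + 6*x - 91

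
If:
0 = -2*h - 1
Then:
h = -1/2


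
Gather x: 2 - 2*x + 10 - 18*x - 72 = -20*x - 60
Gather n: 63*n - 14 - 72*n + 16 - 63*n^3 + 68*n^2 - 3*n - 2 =-63*n^3 + 68*n^2 - 12*n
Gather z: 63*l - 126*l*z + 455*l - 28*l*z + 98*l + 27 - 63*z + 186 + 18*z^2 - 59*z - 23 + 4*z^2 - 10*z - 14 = 616*l + 22*z^2 + z*(-154*l - 132) + 176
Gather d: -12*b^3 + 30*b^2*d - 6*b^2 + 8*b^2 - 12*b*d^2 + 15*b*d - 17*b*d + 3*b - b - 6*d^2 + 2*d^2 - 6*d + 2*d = -12*b^3 + 2*b^2 + 2*b + d^2*(-12*b - 4) + d*(30*b^2 - 2*b - 4)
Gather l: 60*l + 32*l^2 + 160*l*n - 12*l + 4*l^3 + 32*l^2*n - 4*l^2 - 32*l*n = 4*l^3 + l^2*(32*n + 28) + l*(128*n + 48)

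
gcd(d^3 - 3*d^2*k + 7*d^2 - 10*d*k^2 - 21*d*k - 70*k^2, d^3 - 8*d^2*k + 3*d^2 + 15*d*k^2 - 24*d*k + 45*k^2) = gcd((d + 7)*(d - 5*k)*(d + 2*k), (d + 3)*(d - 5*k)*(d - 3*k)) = d - 5*k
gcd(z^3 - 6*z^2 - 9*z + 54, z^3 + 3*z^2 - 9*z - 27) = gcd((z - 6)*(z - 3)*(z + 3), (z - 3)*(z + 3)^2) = z^2 - 9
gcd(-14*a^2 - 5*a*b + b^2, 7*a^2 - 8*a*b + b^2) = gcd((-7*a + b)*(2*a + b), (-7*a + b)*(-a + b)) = 7*a - b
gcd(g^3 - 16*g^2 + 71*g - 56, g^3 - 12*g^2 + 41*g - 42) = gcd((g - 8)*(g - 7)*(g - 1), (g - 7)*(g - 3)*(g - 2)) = g - 7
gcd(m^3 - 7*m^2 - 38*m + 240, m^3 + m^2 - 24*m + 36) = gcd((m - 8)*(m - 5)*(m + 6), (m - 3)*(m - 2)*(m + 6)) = m + 6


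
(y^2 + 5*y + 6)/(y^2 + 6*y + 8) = (y + 3)/(y + 4)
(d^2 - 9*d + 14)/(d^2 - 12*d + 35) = (d - 2)/(d - 5)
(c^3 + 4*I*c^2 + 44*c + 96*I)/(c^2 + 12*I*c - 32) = (c^2 - 4*I*c + 12)/(c + 4*I)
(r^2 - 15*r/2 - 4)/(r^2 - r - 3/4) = 2*(r - 8)/(2*r - 3)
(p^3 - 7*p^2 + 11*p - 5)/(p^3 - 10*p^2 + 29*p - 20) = (p - 1)/(p - 4)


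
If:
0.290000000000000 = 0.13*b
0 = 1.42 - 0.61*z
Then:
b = 2.23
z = 2.33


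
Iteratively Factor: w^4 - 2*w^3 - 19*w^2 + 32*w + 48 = (w - 3)*(w^3 + w^2 - 16*w - 16) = (w - 3)*(w + 1)*(w^2 - 16) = (w - 4)*(w - 3)*(w + 1)*(w + 4)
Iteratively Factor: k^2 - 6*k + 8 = (k - 2)*(k - 4)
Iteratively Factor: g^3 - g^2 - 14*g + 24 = (g - 2)*(g^2 + g - 12) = (g - 3)*(g - 2)*(g + 4)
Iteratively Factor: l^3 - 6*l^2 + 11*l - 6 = (l - 1)*(l^2 - 5*l + 6) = (l - 3)*(l - 1)*(l - 2)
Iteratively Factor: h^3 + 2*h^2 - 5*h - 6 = (h + 1)*(h^2 + h - 6) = (h - 2)*(h + 1)*(h + 3)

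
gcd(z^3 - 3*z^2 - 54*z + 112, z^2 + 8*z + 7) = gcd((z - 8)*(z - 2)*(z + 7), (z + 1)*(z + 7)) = z + 7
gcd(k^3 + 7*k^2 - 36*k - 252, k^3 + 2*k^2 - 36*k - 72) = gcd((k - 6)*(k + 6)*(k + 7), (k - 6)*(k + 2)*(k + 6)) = k^2 - 36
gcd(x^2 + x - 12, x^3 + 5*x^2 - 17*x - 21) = x - 3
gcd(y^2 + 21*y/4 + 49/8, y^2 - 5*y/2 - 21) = y + 7/2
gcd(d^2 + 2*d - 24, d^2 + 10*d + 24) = d + 6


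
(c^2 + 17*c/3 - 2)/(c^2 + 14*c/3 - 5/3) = (c + 6)/(c + 5)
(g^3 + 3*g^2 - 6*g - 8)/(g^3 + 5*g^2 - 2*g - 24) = (g + 1)/(g + 3)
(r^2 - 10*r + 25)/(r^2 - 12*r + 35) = (r - 5)/(r - 7)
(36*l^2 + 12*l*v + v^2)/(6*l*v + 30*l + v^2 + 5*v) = (6*l + v)/(v + 5)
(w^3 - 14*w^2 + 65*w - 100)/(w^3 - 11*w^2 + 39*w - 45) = (w^2 - 9*w + 20)/(w^2 - 6*w + 9)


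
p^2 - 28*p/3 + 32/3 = (p - 8)*(p - 4/3)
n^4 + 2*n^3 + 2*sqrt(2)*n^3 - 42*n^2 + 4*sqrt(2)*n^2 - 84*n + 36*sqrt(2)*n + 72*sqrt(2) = (n + 2)*(n - 3*sqrt(2))*(n - sqrt(2))*(n + 6*sqrt(2))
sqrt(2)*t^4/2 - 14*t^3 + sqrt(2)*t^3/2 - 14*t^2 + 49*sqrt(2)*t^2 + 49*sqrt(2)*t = t*(t - 7*sqrt(2))^2*(sqrt(2)*t/2 + sqrt(2)/2)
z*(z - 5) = z^2 - 5*z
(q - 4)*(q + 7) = q^2 + 3*q - 28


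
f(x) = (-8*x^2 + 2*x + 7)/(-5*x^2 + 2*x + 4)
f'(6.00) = -0.00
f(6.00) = 1.64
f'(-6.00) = -0.00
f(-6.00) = 1.56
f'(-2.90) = -0.04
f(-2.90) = 1.51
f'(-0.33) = -1.10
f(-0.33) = 1.96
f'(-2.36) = -0.07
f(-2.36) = 1.48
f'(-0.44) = -2.12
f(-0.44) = 2.12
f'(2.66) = -0.05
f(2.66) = 1.70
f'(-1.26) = -0.55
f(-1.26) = 1.27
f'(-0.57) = -7.45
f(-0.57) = 2.64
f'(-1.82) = -0.14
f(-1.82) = 1.43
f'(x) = (2 - 16*x)/(-5*x^2 + 2*x + 4) + (10*x - 2)*(-8*x^2 + 2*x + 7)/(-5*x^2 + 2*x + 4)^2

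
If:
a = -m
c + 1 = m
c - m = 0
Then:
No Solution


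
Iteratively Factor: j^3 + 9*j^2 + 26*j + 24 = (j + 2)*(j^2 + 7*j + 12) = (j + 2)*(j + 4)*(j + 3)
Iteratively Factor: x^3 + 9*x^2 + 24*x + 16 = (x + 1)*(x^2 + 8*x + 16) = (x + 1)*(x + 4)*(x + 4)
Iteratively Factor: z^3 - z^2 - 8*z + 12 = (z - 2)*(z^2 + z - 6) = (z - 2)*(z + 3)*(z - 2)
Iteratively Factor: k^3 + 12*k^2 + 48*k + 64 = (k + 4)*(k^2 + 8*k + 16) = (k + 4)^2*(k + 4)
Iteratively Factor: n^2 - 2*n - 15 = (n + 3)*(n - 5)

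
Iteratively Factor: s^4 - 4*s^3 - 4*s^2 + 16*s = (s)*(s^3 - 4*s^2 - 4*s + 16) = s*(s + 2)*(s^2 - 6*s + 8) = s*(s - 4)*(s + 2)*(s - 2)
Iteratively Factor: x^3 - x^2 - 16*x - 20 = (x + 2)*(x^2 - 3*x - 10) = (x + 2)^2*(x - 5)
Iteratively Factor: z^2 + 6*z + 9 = (z + 3)*(z + 3)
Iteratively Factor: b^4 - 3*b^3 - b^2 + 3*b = (b - 1)*(b^3 - 2*b^2 - 3*b) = (b - 3)*(b - 1)*(b^2 + b) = b*(b - 3)*(b - 1)*(b + 1)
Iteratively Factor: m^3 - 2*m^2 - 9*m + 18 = (m - 3)*(m^2 + m - 6) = (m - 3)*(m + 3)*(m - 2)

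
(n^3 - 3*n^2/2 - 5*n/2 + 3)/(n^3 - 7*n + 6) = (n + 3/2)/(n + 3)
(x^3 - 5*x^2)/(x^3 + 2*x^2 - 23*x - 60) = x^2/(x^2 + 7*x + 12)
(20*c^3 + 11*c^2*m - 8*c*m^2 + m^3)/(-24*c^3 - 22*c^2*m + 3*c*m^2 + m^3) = (-5*c + m)/(6*c + m)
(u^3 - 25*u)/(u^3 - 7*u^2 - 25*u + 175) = u/(u - 7)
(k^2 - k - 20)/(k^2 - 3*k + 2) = (k^2 - k - 20)/(k^2 - 3*k + 2)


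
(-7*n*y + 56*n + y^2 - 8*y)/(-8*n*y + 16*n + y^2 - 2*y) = (7*n*y - 56*n - y^2 + 8*y)/(8*n*y - 16*n - y^2 + 2*y)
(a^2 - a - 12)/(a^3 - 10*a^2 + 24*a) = (a + 3)/(a*(a - 6))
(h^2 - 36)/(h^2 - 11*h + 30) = (h + 6)/(h - 5)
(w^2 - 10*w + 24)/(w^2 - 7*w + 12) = (w - 6)/(w - 3)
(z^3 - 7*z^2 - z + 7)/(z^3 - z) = (z - 7)/z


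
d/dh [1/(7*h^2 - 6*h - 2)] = 2*(3 - 7*h)/(-7*h^2 + 6*h + 2)^2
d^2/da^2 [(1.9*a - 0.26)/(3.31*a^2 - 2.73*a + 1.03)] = ((12.0952 - 37.734*a)*(3.31*a^2 - 2.73*a + 1.03) + (1.9*a - 0.26)*(6.62*a - 2.73)*(13.24*a - 5.46))/(3.31*a^2 - 2.73*a + 1.03)^3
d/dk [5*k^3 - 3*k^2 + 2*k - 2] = 15*k^2 - 6*k + 2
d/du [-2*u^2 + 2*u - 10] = 2 - 4*u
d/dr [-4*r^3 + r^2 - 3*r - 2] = -12*r^2 + 2*r - 3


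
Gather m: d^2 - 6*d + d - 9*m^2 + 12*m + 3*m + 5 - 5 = d^2 - 5*d - 9*m^2 + 15*m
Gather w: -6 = -6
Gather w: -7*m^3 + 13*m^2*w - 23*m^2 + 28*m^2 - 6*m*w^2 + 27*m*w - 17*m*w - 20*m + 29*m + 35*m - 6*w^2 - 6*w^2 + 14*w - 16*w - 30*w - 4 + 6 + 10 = -7*m^3 + 5*m^2 + 44*m + w^2*(-6*m - 12) + w*(13*m^2 + 10*m - 32) + 12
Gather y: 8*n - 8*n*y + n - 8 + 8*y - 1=9*n + y*(8 - 8*n) - 9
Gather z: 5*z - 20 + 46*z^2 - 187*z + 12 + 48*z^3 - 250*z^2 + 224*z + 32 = 48*z^3 - 204*z^2 + 42*z + 24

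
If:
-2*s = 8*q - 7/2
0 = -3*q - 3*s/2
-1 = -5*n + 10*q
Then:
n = 39/20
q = 7/8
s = -7/4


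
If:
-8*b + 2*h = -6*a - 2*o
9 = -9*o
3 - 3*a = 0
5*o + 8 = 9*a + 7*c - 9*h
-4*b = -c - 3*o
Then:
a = 1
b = 45/8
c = 51/2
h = 41/2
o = -1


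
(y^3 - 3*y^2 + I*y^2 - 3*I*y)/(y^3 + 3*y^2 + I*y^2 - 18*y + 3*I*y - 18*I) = y/(y + 6)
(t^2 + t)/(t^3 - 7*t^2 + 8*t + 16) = t/(t^2 - 8*t + 16)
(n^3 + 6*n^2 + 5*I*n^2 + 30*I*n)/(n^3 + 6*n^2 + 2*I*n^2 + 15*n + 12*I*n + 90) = n/(n - 3*I)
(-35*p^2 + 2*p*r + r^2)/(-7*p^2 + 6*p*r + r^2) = (5*p - r)/(p - r)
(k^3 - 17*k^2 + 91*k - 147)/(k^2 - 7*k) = k - 10 + 21/k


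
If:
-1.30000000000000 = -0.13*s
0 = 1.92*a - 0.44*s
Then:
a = 2.29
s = 10.00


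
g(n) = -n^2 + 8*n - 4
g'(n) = 8 - 2*n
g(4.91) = 11.17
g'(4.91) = -1.82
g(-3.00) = -37.00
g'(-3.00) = 14.00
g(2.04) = 8.16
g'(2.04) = 3.92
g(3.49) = 11.74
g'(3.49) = 1.02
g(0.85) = 2.08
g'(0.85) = 6.30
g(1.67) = 6.57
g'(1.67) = 4.66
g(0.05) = -3.60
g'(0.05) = 7.90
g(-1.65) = -19.92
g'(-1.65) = 11.30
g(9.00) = -13.00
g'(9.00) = -10.00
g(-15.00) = -349.00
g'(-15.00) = 38.00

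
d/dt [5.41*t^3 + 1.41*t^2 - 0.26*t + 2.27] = 16.23*t^2 + 2.82*t - 0.26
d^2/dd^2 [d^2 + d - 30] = 2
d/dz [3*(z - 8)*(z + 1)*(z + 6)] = 9*z^2 - 6*z - 150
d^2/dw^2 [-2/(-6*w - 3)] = 16/(3*(2*w + 1)^3)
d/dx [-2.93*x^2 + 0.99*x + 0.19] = 0.99 - 5.86*x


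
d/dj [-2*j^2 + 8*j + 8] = 8 - 4*j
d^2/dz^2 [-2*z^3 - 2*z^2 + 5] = -12*z - 4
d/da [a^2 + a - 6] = 2*a + 1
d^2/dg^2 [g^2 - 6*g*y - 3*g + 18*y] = 2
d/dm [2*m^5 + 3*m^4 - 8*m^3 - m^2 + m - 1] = 10*m^4 + 12*m^3 - 24*m^2 - 2*m + 1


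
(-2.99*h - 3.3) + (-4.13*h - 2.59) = -7.12*h - 5.89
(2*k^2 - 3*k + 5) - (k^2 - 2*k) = k^2 - k + 5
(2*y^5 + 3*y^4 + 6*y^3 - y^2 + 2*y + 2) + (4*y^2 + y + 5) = 2*y^5 + 3*y^4 + 6*y^3 + 3*y^2 + 3*y + 7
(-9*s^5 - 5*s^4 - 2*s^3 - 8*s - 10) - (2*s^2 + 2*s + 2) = -9*s^5 - 5*s^4 - 2*s^3 - 2*s^2 - 10*s - 12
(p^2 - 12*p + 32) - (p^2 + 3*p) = 32 - 15*p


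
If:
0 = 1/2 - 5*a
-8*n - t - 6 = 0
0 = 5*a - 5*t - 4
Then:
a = 1/10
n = -53/80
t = -7/10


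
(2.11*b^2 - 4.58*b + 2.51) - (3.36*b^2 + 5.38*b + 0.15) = -1.25*b^2 - 9.96*b + 2.36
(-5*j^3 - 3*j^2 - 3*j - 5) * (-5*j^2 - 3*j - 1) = 25*j^5 + 30*j^4 + 29*j^3 + 37*j^2 + 18*j + 5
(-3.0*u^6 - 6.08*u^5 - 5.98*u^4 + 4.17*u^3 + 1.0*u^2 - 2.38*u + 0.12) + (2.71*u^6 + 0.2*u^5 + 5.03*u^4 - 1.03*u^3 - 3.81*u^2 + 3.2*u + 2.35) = -0.29*u^6 - 5.88*u^5 - 0.95*u^4 + 3.14*u^3 - 2.81*u^2 + 0.82*u + 2.47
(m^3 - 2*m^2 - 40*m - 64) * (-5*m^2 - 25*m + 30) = -5*m^5 - 15*m^4 + 280*m^3 + 1260*m^2 + 400*m - 1920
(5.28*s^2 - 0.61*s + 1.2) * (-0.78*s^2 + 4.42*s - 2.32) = -4.1184*s^4 + 23.8134*s^3 - 15.8818*s^2 + 6.7192*s - 2.784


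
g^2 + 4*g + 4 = (g + 2)^2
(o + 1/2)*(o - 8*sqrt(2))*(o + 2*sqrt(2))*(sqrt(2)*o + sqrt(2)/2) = sqrt(2)*o^4 - 12*o^3 + sqrt(2)*o^3 - 127*sqrt(2)*o^2/4 - 12*o^2 - 32*sqrt(2)*o - 3*o - 8*sqrt(2)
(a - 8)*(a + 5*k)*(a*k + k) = a^3*k + 5*a^2*k^2 - 7*a^2*k - 35*a*k^2 - 8*a*k - 40*k^2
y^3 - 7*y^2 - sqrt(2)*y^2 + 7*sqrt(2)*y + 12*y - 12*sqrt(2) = (y - 4)*(y - 3)*(y - sqrt(2))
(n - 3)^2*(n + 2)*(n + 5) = n^4 + n^3 - 23*n^2 + 3*n + 90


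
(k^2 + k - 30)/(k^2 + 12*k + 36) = (k - 5)/(k + 6)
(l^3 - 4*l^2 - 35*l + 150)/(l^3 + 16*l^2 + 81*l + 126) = (l^2 - 10*l + 25)/(l^2 + 10*l + 21)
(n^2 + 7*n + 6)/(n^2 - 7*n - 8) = (n + 6)/(n - 8)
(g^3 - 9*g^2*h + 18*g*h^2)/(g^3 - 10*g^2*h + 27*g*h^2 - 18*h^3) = g/(g - h)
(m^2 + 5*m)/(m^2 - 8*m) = (m + 5)/(m - 8)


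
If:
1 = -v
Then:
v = -1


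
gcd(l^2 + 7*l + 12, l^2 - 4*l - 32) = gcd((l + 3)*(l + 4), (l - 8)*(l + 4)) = l + 4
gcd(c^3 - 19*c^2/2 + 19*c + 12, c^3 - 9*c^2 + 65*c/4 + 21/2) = c^2 - 11*c/2 - 3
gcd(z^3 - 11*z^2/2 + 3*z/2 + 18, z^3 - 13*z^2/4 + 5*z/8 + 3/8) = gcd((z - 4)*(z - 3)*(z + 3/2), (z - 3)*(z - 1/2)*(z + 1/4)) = z - 3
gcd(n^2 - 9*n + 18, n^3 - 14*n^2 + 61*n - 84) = n - 3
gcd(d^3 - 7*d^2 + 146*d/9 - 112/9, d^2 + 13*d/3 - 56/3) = d - 8/3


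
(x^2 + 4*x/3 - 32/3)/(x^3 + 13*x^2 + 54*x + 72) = (x - 8/3)/(x^2 + 9*x + 18)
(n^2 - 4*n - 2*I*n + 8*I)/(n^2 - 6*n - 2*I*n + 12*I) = (n - 4)/(n - 6)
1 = 1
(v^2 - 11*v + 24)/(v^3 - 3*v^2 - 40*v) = (v - 3)/(v*(v + 5))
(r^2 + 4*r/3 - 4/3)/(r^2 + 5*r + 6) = (r - 2/3)/(r + 3)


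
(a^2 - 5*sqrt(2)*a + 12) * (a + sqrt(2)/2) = a^3 - 9*sqrt(2)*a^2/2 + 7*a + 6*sqrt(2)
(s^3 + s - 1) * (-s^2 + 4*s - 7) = -s^5 + 4*s^4 - 8*s^3 + 5*s^2 - 11*s + 7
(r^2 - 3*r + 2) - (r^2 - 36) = 38 - 3*r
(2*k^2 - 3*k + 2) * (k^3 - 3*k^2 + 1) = 2*k^5 - 9*k^4 + 11*k^3 - 4*k^2 - 3*k + 2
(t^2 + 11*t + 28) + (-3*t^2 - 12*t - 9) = -2*t^2 - t + 19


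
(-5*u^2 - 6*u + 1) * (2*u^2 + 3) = -10*u^4 - 12*u^3 - 13*u^2 - 18*u + 3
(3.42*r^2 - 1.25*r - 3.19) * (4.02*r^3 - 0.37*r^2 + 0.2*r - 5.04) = 13.7484*r^5 - 6.2904*r^4 - 11.6773*r^3 - 16.3065*r^2 + 5.662*r + 16.0776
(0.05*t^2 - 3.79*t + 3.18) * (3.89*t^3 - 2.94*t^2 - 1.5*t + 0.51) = 0.1945*t^5 - 14.8901*t^4 + 23.4378*t^3 - 3.6387*t^2 - 6.7029*t + 1.6218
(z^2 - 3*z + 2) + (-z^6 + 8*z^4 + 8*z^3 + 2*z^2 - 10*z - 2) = -z^6 + 8*z^4 + 8*z^3 + 3*z^2 - 13*z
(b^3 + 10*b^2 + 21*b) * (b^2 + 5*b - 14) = b^5 + 15*b^4 + 57*b^3 - 35*b^2 - 294*b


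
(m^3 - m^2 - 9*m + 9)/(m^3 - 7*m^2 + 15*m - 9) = (m + 3)/(m - 3)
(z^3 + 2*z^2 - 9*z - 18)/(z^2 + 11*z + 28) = (z^3 + 2*z^2 - 9*z - 18)/(z^2 + 11*z + 28)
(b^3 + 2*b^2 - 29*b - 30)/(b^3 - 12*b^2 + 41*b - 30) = (b^2 + 7*b + 6)/(b^2 - 7*b + 6)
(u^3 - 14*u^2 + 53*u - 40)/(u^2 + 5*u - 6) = (u^2 - 13*u + 40)/(u + 6)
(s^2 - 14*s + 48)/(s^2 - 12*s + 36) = (s - 8)/(s - 6)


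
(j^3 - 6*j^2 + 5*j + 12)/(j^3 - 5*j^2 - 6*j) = (j^2 - 7*j + 12)/(j*(j - 6))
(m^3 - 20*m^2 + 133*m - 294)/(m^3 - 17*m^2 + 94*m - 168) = (m - 7)/(m - 4)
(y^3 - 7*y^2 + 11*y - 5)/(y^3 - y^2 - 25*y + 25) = (y - 1)/(y + 5)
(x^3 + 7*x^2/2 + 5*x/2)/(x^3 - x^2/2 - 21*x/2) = (2*x^2 + 7*x + 5)/(2*x^2 - x - 21)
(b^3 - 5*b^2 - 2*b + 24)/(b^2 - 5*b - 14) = (b^2 - 7*b + 12)/(b - 7)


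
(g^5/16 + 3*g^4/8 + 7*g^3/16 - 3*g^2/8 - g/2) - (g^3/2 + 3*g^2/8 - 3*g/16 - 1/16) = g^5/16 + 3*g^4/8 - g^3/16 - 3*g^2/4 - 5*g/16 + 1/16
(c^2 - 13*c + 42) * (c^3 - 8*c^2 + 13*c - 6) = c^5 - 21*c^4 + 159*c^3 - 511*c^2 + 624*c - 252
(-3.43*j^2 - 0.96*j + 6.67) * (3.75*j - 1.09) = -12.8625*j^3 + 0.138700000000001*j^2 + 26.0589*j - 7.2703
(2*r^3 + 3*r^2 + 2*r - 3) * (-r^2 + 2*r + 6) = -2*r^5 + r^4 + 16*r^3 + 25*r^2 + 6*r - 18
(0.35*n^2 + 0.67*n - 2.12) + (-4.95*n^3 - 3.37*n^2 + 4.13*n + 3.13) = -4.95*n^3 - 3.02*n^2 + 4.8*n + 1.01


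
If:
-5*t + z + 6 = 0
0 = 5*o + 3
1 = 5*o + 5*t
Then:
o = -3/5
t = 4/5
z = -2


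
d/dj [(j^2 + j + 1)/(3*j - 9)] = (j^2 - 6*j - 4)/(3*(j^2 - 6*j + 9))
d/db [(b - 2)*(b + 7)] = 2*b + 5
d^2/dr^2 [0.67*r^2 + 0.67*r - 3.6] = 1.34000000000000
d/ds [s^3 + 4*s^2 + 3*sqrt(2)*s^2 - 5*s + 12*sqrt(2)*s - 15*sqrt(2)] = 3*s^2 + 8*s + 6*sqrt(2)*s - 5 + 12*sqrt(2)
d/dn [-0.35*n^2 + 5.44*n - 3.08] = 5.44 - 0.7*n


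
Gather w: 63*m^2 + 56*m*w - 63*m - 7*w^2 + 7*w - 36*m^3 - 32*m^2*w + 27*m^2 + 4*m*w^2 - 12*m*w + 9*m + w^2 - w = -36*m^3 + 90*m^2 - 54*m + w^2*(4*m - 6) + w*(-32*m^2 + 44*m + 6)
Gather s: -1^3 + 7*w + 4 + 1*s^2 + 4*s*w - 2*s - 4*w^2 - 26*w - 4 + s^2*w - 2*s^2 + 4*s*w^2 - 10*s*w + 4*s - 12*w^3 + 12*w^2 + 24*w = s^2*(w - 1) + s*(4*w^2 - 6*w + 2) - 12*w^3 + 8*w^2 + 5*w - 1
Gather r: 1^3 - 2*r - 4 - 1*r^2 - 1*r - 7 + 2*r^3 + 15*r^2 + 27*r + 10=2*r^3 + 14*r^2 + 24*r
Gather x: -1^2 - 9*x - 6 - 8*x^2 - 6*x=-8*x^2 - 15*x - 7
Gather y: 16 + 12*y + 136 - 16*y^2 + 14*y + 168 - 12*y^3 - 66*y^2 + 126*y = -12*y^3 - 82*y^2 + 152*y + 320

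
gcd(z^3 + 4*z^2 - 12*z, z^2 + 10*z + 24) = z + 6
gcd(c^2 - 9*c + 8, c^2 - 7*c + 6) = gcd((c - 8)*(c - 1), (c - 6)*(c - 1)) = c - 1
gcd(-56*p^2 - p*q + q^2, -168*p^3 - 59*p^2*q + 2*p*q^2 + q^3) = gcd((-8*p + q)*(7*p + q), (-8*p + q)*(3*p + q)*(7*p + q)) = 56*p^2 + p*q - q^2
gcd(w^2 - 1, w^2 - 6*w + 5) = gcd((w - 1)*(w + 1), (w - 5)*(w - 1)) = w - 1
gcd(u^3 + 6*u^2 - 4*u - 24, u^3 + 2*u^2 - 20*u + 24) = u^2 + 4*u - 12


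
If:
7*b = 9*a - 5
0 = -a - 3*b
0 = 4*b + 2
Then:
No Solution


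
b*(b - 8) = b^2 - 8*b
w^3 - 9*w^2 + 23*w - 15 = (w - 5)*(w - 3)*(w - 1)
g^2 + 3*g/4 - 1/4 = (g - 1/4)*(g + 1)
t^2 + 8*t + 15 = (t + 3)*(t + 5)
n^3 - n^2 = n^2*(n - 1)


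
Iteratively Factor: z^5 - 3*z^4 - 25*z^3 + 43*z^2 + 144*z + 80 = (z + 1)*(z^4 - 4*z^3 - 21*z^2 + 64*z + 80) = (z + 1)*(z + 4)*(z^3 - 8*z^2 + 11*z + 20) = (z + 1)^2*(z + 4)*(z^2 - 9*z + 20) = (z - 4)*(z + 1)^2*(z + 4)*(z - 5)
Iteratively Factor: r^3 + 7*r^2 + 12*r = (r + 4)*(r^2 + 3*r) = r*(r + 4)*(r + 3)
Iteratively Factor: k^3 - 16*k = (k)*(k^2 - 16) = k*(k - 4)*(k + 4)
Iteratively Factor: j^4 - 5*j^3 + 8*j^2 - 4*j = (j - 2)*(j^3 - 3*j^2 + 2*j) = (j - 2)*(j - 1)*(j^2 - 2*j) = (j - 2)^2*(j - 1)*(j)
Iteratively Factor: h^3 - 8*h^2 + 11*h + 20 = (h - 5)*(h^2 - 3*h - 4) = (h - 5)*(h - 4)*(h + 1)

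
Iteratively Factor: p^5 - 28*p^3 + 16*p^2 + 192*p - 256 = (p - 2)*(p^4 + 2*p^3 - 24*p^2 - 32*p + 128) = (p - 4)*(p - 2)*(p^3 + 6*p^2 - 32) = (p - 4)*(p - 2)*(p + 4)*(p^2 + 2*p - 8) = (p - 4)*(p - 2)^2*(p + 4)*(p + 4)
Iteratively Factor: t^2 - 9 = (t + 3)*(t - 3)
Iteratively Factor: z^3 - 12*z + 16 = (z + 4)*(z^2 - 4*z + 4) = (z - 2)*(z + 4)*(z - 2)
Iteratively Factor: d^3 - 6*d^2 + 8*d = (d)*(d^2 - 6*d + 8) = d*(d - 2)*(d - 4)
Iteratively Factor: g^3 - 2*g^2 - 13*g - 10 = (g - 5)*(g^2 + 3*g + 2) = (g - 5)*(g + 1)*(g + 2)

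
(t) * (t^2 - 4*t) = t^3 - 4*t^2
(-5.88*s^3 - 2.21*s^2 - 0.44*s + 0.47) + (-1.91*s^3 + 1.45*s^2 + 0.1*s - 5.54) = -7.79*s^3 - 0.76*s^2 - 0.34*s - 5.07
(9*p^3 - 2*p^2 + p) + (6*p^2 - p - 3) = 9*p^3 + 4*p^2 - 3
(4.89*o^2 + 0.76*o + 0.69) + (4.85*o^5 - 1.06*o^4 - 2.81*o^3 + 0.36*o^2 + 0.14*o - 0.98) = 4.85*o^5 - 1.06*o^4 - 2.81*o^3 + 5.25*o^2 + 0.9*o - 0.29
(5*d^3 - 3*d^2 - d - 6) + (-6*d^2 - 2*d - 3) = 5*d^3 - 9*d^2 - 3*d - 9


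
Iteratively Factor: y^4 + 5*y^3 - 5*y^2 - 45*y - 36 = (y + 3)*(y^3 + 2*y^2 - 11*y - 12) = (y - 3)*(y + 3)*(y^2 + 5*y + 4) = (y - 3)*(y + 1)*(y + 3)*(y + 4)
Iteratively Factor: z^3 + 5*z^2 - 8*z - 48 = (z - 3)*(z^2 + 8*z + 16) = (z - 3)*(z + 4)*(z + 4)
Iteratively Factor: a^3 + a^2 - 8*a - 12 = (a + 2)*(a^2 - a - 6) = (a + 2)^2*(a - 3)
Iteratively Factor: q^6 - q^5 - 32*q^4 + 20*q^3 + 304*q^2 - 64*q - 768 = (q + 4)*(q^5 - 5*q^4 - 12*q^3 + 68*q^2 + 32*q - 192) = (q - 4)*(q + 4)*(q^4 - q^3 - 16*q^2 + 4*q + 48) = (q - 4)^2*(q + 4)*(q^3 + 3*q^2 - 4*q - 12) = (q - 4)^2*(q - 2)*(q + 4)*(q^2 + 5*q + 6) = (q - 4)^2*(q - 2)*(q + 2)*(q + 4)*(q + 3)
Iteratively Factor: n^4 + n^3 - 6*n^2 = (n)*(n^3 + n^2 - 6*n) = n*(n - 2)*(n^2 + 3*n) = n*(n - 2)*(n + 3)*(n)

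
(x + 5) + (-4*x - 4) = 1 - 3*x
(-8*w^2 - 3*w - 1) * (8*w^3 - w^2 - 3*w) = -64*w^5 - 16*w^4 + 19*w^3 + 10*w^2 + 3*w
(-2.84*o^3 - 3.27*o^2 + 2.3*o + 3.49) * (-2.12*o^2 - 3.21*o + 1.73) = 6.0208*o^5 + 16.0488*o^4 + 0.707500000000001*o^3 - 20.4389*o^2 - 7.2239*o + 6.0377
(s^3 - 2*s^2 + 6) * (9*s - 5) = 9*s^4 - 23*s^3 + 10*s^2 + 54*s - 30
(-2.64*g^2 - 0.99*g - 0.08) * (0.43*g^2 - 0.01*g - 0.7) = -1.1352*g^4 - 0.3993*g^3 + 1.8235*g^2 + 0.6938*g + 0.056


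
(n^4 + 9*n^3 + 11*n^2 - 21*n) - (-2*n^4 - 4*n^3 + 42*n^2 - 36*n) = 3*n^4 + 13*n^3 - 31*n^2 + 15*n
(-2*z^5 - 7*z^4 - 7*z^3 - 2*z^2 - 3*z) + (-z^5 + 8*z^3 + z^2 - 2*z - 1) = -3*z^5 - 7*z^4 + z^3 - z^2 - 5*z - 1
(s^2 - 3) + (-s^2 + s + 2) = s - 1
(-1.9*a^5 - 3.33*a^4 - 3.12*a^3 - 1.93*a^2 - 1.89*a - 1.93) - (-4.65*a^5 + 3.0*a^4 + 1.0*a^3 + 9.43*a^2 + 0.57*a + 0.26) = 2.75*a^5 - 6.33*a^4 - 4.12*a^3 - 11.36*a^2 - 2.46*a - 2.19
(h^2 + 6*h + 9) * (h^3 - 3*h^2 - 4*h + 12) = h^5 + 3*h^4 - 13*h^3 - 39*h^2 + 36*h + 108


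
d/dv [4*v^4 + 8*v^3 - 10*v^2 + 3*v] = 16*v^3 + 24*v^2 - 20*v + 3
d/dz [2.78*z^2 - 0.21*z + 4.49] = 5.56*z - 0.21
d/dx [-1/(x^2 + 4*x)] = 2*(x + 2)/(x^2*(x + 4)^2)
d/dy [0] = 0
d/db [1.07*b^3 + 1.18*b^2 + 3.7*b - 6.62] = 3.21*b^2 + 2.36*b + 3.7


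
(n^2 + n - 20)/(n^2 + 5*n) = (n - 4)/n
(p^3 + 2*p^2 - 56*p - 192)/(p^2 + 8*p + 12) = (p^2 - 4*p - 32)/(p + 2)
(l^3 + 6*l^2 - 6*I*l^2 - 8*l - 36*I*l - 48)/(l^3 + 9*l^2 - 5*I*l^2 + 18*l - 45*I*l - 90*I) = (l^2 - 6*I*l - 8)/(l^2 + l*(3 - 5*I) - 15*I)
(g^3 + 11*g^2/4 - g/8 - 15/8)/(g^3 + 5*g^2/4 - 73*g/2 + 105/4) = (2*g^2 + 7*g + 5)/(2*(g^2 + 2*g - 35))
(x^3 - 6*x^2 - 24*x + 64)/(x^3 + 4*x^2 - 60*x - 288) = (x^2 + 2*x - 8)/(x^2 + 12*x + 36)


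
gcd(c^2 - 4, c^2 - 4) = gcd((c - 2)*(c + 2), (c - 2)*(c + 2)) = c^2 - 4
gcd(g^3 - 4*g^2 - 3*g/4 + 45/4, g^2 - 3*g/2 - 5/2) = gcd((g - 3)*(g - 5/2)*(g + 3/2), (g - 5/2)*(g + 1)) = g - 5/2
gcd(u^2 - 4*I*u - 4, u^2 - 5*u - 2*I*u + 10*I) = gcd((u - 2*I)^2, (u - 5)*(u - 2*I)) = u - 2*I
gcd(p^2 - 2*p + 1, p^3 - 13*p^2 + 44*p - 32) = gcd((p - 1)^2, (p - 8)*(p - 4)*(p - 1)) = p - 1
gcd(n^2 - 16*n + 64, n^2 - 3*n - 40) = n - 8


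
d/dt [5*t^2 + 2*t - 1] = 10*t + 2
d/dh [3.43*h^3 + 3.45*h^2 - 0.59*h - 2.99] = 10.29*h^2 + 6.9*h - 0.59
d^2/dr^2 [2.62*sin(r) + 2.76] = -2.62*sin(r)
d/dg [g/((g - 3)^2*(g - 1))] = (-g*(g - 3) - 2*g*(g - 1) + (g - 3)*(g - 1))/((g - 3)^3*(g - 1)^2)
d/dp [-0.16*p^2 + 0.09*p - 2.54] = 0.09 - 0.32*p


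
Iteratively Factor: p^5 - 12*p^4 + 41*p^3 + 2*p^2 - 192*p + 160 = (p - 5)*(p^4 - 7*p^3 + 6*p^2 + 32*p - 32) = (p - 5)*(p - 1)*(p^3 - 6*p^2 + 32) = (p - 5)*(p - 4)*(p - 1)*(p^2 - 2*p - 8) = (p - 5)*(p - 4)^2*(p - 1)*(p + 2)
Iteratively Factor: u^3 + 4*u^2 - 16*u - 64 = (u + 4)*(u^2 - 16) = (u - 4)*(u + 4)*(u + 4)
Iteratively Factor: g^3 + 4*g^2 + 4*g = (g + 2)*(g^2 + 2*g) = g*(g + 2)*(g + 2)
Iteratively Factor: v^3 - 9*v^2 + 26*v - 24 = (v - 2)*(v^2 - 7*v + 12) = (v - 4)*(v - 2)*(v - 3)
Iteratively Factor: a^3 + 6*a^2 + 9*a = (a)*(a^2 + 6*a + 9) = a*(a + 3)*(a + 3)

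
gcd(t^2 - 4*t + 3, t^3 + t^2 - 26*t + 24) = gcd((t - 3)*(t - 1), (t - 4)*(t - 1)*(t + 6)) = t - 1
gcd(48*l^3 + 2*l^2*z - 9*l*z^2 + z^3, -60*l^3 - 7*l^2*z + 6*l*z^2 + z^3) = -3*l + z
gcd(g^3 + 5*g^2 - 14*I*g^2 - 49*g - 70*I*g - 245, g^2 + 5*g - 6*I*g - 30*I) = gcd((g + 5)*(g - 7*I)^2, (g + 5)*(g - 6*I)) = g + 5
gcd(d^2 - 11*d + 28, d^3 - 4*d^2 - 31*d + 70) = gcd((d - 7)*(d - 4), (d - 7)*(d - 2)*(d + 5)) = d - 7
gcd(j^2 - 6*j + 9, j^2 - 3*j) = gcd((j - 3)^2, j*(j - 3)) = j - 3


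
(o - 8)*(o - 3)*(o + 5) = o^3 - 6*o^2 - 31*o + 120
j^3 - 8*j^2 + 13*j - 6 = (j - 6)*(j - 1)^2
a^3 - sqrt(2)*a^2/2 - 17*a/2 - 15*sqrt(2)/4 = (a - 5*sqrt(2)/2)*(a + sqrt(2)/2)*(a + 3*sqrt(2)/2)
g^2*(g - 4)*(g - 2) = g^4 - 6*g^3 + 8*g^2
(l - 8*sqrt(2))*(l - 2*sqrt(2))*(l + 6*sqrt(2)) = l^3 - 4*sqrt(2)*l^2 - 88*l + 192*sqrt(2)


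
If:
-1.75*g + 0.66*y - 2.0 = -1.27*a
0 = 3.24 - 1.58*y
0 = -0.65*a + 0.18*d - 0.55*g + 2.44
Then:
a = 1.37795275590551*g + 0.509119904315758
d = 8.03149606299213*g - 11.7170670121931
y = 2.05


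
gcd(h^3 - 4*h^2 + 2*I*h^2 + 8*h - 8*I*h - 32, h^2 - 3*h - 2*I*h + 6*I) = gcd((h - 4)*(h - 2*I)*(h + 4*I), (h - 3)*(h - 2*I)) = h - 2*I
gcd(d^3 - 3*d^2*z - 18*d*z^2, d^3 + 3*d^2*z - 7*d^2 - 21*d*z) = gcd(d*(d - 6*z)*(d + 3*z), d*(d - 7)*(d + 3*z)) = d^2 + 3*d*z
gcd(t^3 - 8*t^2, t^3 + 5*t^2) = t^2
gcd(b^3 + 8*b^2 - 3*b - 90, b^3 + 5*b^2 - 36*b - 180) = b^2 + 11*b + 30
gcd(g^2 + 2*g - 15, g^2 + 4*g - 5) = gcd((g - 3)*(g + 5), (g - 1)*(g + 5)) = g + 5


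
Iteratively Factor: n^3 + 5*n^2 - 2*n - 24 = (n - 2)*(n^2 + 7*n + 12) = (n - 2)*(n + 3)*(n + 4)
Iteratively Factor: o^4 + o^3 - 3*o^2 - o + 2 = (o + 1)*(o^3 - 3*o + 2) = (o - 1)*(o + 1)*(o^2 + o - 2) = (o - 1)*(o + 1)*(o + 2)*(o - 1)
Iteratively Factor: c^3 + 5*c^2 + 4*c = (c + 4)*(c^2 + c) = c*(c + 4)*(c + 1)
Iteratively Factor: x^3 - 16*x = (x + 4)*(x^2 - 4*x) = (x - 4)*(x + 4)*(x)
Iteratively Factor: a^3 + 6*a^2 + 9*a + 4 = (a + 1)*(a^2 + 5*a + 4) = (a + 1)*(a + 4)*(a + 1)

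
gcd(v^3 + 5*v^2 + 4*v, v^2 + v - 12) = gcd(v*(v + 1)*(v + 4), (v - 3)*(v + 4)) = v + 4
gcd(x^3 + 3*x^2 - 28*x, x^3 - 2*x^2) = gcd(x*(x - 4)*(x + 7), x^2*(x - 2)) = x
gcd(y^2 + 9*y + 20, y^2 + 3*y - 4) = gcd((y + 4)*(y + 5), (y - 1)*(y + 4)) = y + 4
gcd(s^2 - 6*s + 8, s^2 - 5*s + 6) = s - 2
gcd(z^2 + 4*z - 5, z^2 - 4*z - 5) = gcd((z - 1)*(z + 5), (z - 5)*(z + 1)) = 1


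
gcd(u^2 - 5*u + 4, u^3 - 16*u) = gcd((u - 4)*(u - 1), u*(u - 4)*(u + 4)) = u - 4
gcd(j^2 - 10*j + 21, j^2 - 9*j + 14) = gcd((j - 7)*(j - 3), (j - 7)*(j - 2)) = j - 7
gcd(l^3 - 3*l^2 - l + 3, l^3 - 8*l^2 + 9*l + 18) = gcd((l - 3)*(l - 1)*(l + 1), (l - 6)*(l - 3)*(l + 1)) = l^2 - 2*l - 3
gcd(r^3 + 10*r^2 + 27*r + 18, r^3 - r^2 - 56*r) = 1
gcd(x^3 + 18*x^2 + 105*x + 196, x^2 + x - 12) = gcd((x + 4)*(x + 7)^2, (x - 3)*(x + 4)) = x + 4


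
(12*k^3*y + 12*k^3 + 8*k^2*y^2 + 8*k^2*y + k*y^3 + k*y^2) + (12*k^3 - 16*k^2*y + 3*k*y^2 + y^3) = 12*k^3*y + 24*k^3 + 8*k^2*y^2 - 8*k^2*y + k*y^3 + 4*k*y^2 + y^3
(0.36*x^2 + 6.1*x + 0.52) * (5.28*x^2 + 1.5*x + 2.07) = 1.9008*x^4 + 32.748*x^3 + 12.6408*x^2 + 13.407*x + 1.0764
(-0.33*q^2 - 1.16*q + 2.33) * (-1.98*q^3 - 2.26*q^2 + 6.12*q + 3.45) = 0.6534*q^5 + 3.0426*q^4 - 4.0114*q^3 - 13.5035*q^2 + 10.2576*q + 8.0385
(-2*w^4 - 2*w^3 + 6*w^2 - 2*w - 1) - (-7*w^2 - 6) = -2*w^4 - 2*w^3 + 13*w^2 - 2*w + 5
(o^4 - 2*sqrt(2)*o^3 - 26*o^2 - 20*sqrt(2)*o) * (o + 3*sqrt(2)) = o^5 + sqrt(2)*o^4 - 38*o^3 - 98*sqrt(2)*o^2 - 120*o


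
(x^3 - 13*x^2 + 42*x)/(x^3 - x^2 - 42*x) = (x - 6)/(x + 6)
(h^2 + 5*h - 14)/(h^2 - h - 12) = (-h^2 - 5*h + 14)/(-h^2 + h + 12)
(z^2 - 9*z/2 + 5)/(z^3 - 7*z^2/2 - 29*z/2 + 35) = (2*z - 5)/(2*z^2 - 3*z - 35)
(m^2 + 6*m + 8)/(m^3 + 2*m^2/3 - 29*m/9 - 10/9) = 9*(m + 4)/(9*m^2 - 12*m - 5)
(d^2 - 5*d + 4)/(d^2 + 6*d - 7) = (d - 4)/(d + 7)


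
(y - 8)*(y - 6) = y^2 - 14*y + 48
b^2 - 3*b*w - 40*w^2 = (b - 8*w)*(b + 5*w)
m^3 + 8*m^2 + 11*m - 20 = (m - 1)*(m + 4)*(m + 5)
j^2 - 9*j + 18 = (j - 6)*(j - 3)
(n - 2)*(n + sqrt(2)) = n^2 - 2*n + sqrt(2)*n - 2*sqrt(2)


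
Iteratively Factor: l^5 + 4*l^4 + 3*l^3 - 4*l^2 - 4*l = (l - 1)*(l^4 + 5*l^3 + 8*l^2 + 4*l) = l*(l - 1)*(l^3 + 5*l^2 + 8*l + 4) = l*(l - 1)*(l + 2)*(l^2 + 3*l + 2) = l*(l - 1)*(l + 2)^2*(l + 1)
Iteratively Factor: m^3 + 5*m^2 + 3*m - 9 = (m - 1)*(m^2 + 6*m + 9) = (m - 1)*(m + 3)*(m + 3)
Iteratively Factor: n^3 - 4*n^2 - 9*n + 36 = (n - 4)*(n^2 - 9) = (n - 4)*(n + 3)*(n - 3)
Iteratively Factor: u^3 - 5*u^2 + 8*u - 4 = (u - 2)*(u^2 - 3*u + 2) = (u - 2)^2*(u - 1)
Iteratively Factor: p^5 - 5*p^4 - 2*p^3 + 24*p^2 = (p - 3)*(p^4 - 2*p^3 - 8*p^2) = p*(p - 3)*(p^3 - 2*p^2 - 8*p) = p*(p - 3)*(p + 2)*(p^2 - 4*p) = p^2*(p - 3)*(p + 2)*(p - 4)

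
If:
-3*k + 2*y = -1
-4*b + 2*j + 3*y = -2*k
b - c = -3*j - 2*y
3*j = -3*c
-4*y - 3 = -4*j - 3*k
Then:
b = -3/16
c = -35/128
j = 35/128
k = 1/32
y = -29/64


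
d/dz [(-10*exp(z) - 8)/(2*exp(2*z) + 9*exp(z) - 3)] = (20*exp(2*z) + 32*exp(z) + 102)*exp(z)/(4*exp(4*z) + 36*exp(3*z) + 69*exp(2*z) - 54*exp(z) + 9)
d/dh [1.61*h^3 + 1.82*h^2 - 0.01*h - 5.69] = 4.83*h^2 + 3.64*h - 0.01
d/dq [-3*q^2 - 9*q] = -6*q - 9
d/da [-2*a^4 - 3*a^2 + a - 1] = -8*a^3 - 6*a + 1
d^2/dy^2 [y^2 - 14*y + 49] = 2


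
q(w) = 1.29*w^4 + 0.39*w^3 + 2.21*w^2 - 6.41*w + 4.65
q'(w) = 5.16*w^3 + 1.17*w^2 + 4.42*w - 6.41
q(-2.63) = 91.42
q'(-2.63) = -103.81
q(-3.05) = 145.33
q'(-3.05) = -155.41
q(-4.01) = 374.30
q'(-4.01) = -338.04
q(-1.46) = 23.37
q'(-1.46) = -26.43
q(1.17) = 3.22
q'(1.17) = 8.63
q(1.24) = 3.89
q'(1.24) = 10.71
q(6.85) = 3030.01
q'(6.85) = 1737.29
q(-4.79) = 722.30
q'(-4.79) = -567.83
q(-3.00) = 137.73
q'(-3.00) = -148.46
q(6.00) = 1801.83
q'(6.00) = 1176.79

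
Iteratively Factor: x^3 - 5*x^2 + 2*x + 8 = (x - 2)*(x^2 - 3*x - 4) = (x - 4)*(x - 2)*(x + 1)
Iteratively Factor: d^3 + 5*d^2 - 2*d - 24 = (d + 3)*(d^2 + 2*d - 8) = (d + 3)*(d + 4)*(d - 2)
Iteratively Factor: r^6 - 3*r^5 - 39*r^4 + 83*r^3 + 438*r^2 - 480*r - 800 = (r + 4)*(r^5 - 7*r^4 - 11*r^3 + 127*r^2 - 70*r - 200) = (r - 2)*(r + 4)*(r^4 - 5*r^3 - 21*r^2 + 85*r + 100) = (r - 5)*(r - 2)*(r + 4)*(r^3 - 21*r - 20) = (r - 5)*(r - 2)*(r + 4)^2*(r^2 - 4*r - 5) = (r - 5)^2*(r - 2)*(r + 4)^2*(r + 1)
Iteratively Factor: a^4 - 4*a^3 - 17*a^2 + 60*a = (a - 3)*(a^3 - a^2 - 20*a) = a*(a - 3)*(a^2 - a - 20) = a*(a - 3)*(a + 4)*(a - 5)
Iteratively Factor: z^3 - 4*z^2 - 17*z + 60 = (z - 3)*(z^2 - z - 20) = (z - 5)*(z - 3)*(z + 4)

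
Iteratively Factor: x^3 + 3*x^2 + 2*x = (x)*(x^2 + 3*x + 2) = x*(x + 1)*(x + 2)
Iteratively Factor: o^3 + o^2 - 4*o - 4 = (o + 2)*(o^2 - o - 2) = (o + 1)*(o + 2)*(o - 2)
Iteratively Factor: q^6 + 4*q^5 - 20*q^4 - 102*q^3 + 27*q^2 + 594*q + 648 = (q - 4)*(q^5 + 8*q^4 + 12*q^3 - 54*q^2 - 189*q - 162) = (q - 4)*(q - 3)*(q^4 + 11*q^3 + 45*q^2 + 81*q + 54) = (q - 4)*(q - 3)*(q + 3)*(q^3 + 8*q^2 + 21*q + 18) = (q - 4)*(q - 3)*(q + 3)^2*(q^2 + 5*q + 6) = (q - 4)*(q - 3)*(q + 3)^3*(q + 2)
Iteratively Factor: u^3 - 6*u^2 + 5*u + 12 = (u + 1)*(u^2 - 7*u + 12) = (u - 4)*(u + 1)*(u - 3)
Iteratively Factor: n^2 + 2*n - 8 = (n - 2)*(n + 4)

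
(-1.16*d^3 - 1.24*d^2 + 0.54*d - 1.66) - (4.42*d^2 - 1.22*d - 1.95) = -1.16*d^3 - 5.66*d^2 + 1.76*d + 0.29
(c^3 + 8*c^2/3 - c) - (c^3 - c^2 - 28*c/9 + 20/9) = 11*c^2/3 + 19*c/9 - 20/9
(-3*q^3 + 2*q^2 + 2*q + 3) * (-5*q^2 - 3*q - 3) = 15*q^5 - q^4 - 7*q^3 - 27*q^2 - 15*q - 9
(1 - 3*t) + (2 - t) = 3 - 4*t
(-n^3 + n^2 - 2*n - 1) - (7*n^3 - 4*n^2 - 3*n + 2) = -8*n^3 + 5*n^2 + n - 3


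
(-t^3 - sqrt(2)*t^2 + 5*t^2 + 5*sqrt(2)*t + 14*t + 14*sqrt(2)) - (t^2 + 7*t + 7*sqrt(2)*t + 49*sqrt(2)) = -t^3 - sqrt(2)*t^2 + 4*t^2 - 2*sqrt(2)*t + 7*t - 35*sqrt(2)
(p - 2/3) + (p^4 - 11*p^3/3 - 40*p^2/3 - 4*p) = p^4 - 11*p^3/3 - 40*p^2/3 - 3*p - 2/3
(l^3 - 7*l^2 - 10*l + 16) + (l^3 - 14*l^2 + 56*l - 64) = 2*l^3 - 21*l^2 + 46*l - 48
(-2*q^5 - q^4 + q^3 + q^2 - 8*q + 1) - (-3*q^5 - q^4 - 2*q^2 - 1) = q^5 + q^3 + 3*q^2 - 8*q + 2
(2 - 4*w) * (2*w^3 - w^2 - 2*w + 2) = -8*w^4 + 8*w^3 + 6*w^2 - 12*w + 4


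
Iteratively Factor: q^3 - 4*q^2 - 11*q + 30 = (q + 3)*(q^2 - 7*q + 10) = (q - 5)*(q + 3)*(q - 2)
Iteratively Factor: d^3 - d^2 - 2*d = (d)*(d^2 - d - 2) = d*(d + 1)*(d - 2)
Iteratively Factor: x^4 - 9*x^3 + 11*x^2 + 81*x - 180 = (x + 3)*(x^3 - 12*x^2 + 47*x - 60) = (x - 5)*(x + 3)*(x^2 - 7*x + 12) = (x - 5)*(x - 3)*(x + 3)*(x - 4)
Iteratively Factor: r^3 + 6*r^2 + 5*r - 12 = (r + 4)*(r^2 + 2*r - 3) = (r + 3)*(r + 4)*(r - 1)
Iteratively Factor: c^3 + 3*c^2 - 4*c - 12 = (c + 3)*(c^2 - 4) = (c - 2)*(c + 3)*(c + 2)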